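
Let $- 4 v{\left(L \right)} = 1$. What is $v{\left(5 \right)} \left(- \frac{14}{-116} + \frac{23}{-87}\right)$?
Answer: $\frac{25}{696} \approx 0.03592$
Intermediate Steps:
$v{\left(L \right)} = - \frac{1}{4}$ ($v{\left(L \right)} = \left(- \frac{1}{4}\right) 1 = - \frac{1}{4}$)
$v{\left(5 \right)} \left(- \frac{14}{-116} + \frac{23}{-87}\right) = - \frac{- \frac{14}{-116} + \frac{23}{-87}}{4} = - \frac{\left(-14\right) \left(- \frac{1}{116}\right) + 23 \left(- \frac{1}{87}\right)}{4} = - \frac{\frac{7}{58} - \frac{23}{87}}{4} = \left(- \frac{1}{4}\right) \left(- \frac{25}{174}\right) = \frac{25}{696}$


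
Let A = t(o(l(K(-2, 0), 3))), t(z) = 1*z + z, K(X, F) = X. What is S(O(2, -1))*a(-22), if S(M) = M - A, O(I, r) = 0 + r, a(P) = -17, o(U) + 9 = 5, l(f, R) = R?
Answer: -119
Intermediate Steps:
o(U) = -4 (o(U) = -9 + 5 = -4)
O(I, r) = r
t(z) = 2*z (t(z) = z + z = 2*z)
A = -8 (A = 2*(-4) = -8)
S(M) = 8 + M (S(M) = M - 1*(-8) = M + 8 = 8 + M)
S(O(2, -1))*a(-22) = (8 - 1)*(-17) = 7*(-17) = -119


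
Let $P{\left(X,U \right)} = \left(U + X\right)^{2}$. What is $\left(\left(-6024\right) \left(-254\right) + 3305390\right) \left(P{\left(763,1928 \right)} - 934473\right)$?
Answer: $30497448885888$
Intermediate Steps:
$\left(\left(-6024\right) \left(-254\right) + 3305390\right) \left(P{\left(763,1928 \right)} - 934473\right) = \left(\left(-6024\right) \left(-254\right) + 3305390\right) \left(\left(1928 + 763\right)^{2} - 934473\right) = \left(1530096 + 3305390\right) \left(2691^{2} - 934473\right) = 4835486 \left(7241481 - 934473\right) = 4835486 \cdot 6307008 = 30497448885888$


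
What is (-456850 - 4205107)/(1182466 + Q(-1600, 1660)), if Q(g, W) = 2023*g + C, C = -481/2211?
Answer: 10307586927/4542132955 ≈ 2.2693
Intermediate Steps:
C = -481/2211 (C = -481*1/2211 = -481/2211 ≈ -0.21755)
Q(g, W) = -481/2211 + 2023*g (Q(g, W) = 2023*g - 481/2211 = -481/2211 + 2023*g)
(-456850 - 4205107)/(1182466 + Q(-1600, 1660)) = (-456850 - 4205107)/(1182466 + (-481/2211 + 2023*(-1600))) = -4661957/(1182466 + (-481/2211 - 3236800)) = -4661957/(1182466 - 7156565281/2211) = -4661957/(-4542132955/2211) = -4661957*(-2211/4542132955) = 10307586927/4542132955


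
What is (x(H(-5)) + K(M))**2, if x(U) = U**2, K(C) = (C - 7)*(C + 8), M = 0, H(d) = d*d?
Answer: 323761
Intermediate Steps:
H(d) = d**2
K(C) = (-7 + C)*(8 + C)
(x(H(-5)) + K(M))**2 = (((-5)**2)**2 + (-56 + 0 + 0**2))**2 = (25**2 + (-56 + 0 + 0))**2 = (625 - 56)**2 = 569**2 = 323761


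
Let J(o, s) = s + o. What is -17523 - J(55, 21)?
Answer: -17599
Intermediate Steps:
J(o, s) = o + s
-17523 - J(55, 21) = -17523 - (55 + 21) = -17523 - 1*76 = -17523 - 76 = -17599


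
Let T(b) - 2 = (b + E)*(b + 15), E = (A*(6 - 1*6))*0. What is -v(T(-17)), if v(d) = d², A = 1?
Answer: -1296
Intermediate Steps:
E = 0 (E = (1*(6 - 1*6))*0 = (1*(6 - 6))*0 = (1*0)*0 = 0*0 = 0)
T(b) = 2 + b*(15 + b) (T(b) = 2 + (b + 0)*(b + 15) = 2 + b*(15 + b))
-v(T(-17)) = -(2 + (-17)² + 15*(-17))² = -(2 + 289 - 255)² = -1*36² = -1*1296 = -1296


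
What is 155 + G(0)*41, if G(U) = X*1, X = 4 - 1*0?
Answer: 319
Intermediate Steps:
X = 4 (X = 4 + 0 = 4)
G(U) = 4 (G(U) = 4*1 = 4)
155 + G(0)*41 = 155 + 4*41 = 155 + 164 = 319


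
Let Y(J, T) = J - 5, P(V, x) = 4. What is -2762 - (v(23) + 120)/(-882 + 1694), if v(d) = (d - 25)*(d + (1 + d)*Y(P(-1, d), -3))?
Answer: -1121433/406 ≈ -2762.1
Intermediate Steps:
Y(J, T) = -5 + J
v(d) = 25 - d (v(d) = (d - 25)*(d + (1 + d)*(-5 + 4)) = (-25 + d)*(d + (1 + d)*(-1)) = (-25 + d)*(d + (-1 - d)) = (-25 + d)*(-1) = 25 - d)
-2762 - (v(23) + 120)/(-882 + 1694) = -2762 - ((25 - 1*23) + 120)/(-882 + 1694) = -2762 - ((25 - 23) + 120)/812 = -2762 - (2 + 120)/812 = -2762 - 122/812 = -2762 - 1*61/406 = -2762 - 61/406 = -1121433/406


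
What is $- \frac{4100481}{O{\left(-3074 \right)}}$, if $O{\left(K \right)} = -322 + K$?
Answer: $\frac{1366827}{1132} \approx 1207.4$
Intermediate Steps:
$- \frac{4100481}{O{\left(-3074 \right)}} = - \frac{4100481}{-322 - 3074} = - \frac{4100481}{-3396} = \left(-4100481\right) \left(- \frac{1}{3396}\right) = \frac{1366827}{1132}$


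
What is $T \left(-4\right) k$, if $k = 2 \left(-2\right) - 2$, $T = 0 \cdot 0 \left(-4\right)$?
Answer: $0$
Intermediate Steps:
$T = 0$ ($T = 0 \left(-4\right) = 0$)
$k = -6$ ($k = -4 - 2 = -6$)
$T \left(-4\right) k = 0 \left(-4\right) \left(-6\right) = 0 \left(-6\right) = 0$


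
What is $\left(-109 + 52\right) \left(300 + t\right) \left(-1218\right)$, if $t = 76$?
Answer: $26104176$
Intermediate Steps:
$\left(-109 + 52\right) \left(300 + t\right) \left(-1218\right) = \left(-109 + 52\right) \left(300 + 76\right) \left(-1218\right) = \left(-57\right) 376 \left(-1218\right) = \left(-21432\right) \left(-1218\right) = 26104176$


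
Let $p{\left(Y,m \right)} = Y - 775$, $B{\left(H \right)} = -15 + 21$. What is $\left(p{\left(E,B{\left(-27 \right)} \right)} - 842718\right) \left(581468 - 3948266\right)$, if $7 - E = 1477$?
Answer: $2844819738474$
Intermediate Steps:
$B{\left(H \right)} = 6$
$E = -1470$ ($E = 7 - 1477 = -1470$)
$p{\left(Y,m \right)} = -775 + Y$
$\left(p{\left(E,B{\left(-27 \right)} \right)} - 842718\right) \left(581468 - 3948266\right) = \left(\left(-775 - 1470\right) - 842718\right) \left(581468 - 3948266\right) = \left(-2245 - 842718\right) \left(-3366798\right) = \left(-844963\right) \left(-3366798\right) = 2844819738474$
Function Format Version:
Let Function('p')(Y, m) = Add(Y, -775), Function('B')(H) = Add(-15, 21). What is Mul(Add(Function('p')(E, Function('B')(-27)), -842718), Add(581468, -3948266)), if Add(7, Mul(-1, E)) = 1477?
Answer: 2844819738474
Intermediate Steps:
Function('B')(H) = 6
E = -1470 (E = Add(7, Mul(-1, 1477)) = Add(7, -1477) = -1470)
Function('p')(Y, m) = Add(-775, Y)
Mul(Add(Function('p')(E, Function('B')(-27)), -842718), Add(581468, -3948266)) = Mul(Add(Add(-775, -1470), -842718), Add(581468, -3948266)) = Mul(Add(-2245, -842718), -3366798) = Mul(-844963, -3366798) = 2844819738474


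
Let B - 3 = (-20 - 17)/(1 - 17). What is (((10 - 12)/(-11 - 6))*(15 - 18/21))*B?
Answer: 495/56 ≈ 8.8393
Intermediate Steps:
B = 85/16 (B = 3 + (-20 - 17)/(1 - 17) = 3 - 37/(-16) = 3 - 37*(-1/16) = 3 + 37/16 = 85/16 ≈ 5.3125)
(((10 - 12)/(-11 - 6))*(15 - 18/21))*B = (((10 - 12)/(-11 - 6))*(15 - 18/21))*(85/16) = ((-2/(-17))*(15 - 18/21))*(85/16) = ((-2*(-1/17))*(15 - 1*6/7))*(85/16) = (2*(15 - 6/7)/17)*(85/16) = ((2/17)*(99/7))*(85/16) = (198/119)*(85/16) = 495/56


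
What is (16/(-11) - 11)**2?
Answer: 18769/121 ≈ 155.12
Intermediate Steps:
(16/(-11) - 11)**2 = (16*(-1/11) - 11)**2 = (-16/11 - 11)**2 = (-137/11)**2 = 18769/121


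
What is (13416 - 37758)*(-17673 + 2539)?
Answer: 368391828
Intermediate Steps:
(13416 - 37758)*(-17673 + 2539) = -24342*(-15134) = 368391828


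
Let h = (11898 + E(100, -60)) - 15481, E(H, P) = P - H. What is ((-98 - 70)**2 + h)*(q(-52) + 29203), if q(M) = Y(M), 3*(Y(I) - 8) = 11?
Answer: 2145612764/3 ≈ 7.1520e+8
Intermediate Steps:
Y(I) = 35/3 (Y(I) = 8 + (1/3)*11 = 8 + 11/3 = 35/3)
q(M) = 35/3
h = -3743 (h = (11898 + (-60 - 1*100)) - 15481 = (11898 + (-60 - 100)) - 15481 = (11898 - 160) - 15481 = 11738 - 15481 = -3743)
((-98 - 70)**2 + h)*(q(-52) + 29203) = ((-98 - 70)**2 - 3743)*(35/3 + 29203) = ((-168)**2 - 3743)*(87644/3) = (28224 - 3743)*(87644/3) = 24481*(87644/3) = 2145612764/3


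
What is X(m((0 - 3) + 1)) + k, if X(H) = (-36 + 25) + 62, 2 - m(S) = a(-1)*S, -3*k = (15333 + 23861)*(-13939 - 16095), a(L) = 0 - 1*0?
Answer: 1177152749/3 ≈ 3.9238e+8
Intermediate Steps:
a(L) = 0 (a(L) = 0 + 0 = 0)
k = 1177152596/3 (k = -(15333 + 23861)*(-13939 - 16095)/3 = -39194*(-30034)/3 = -1/3*(-1177152596) = 1177152596/3 ≈ 3.9238e+8)
m(S) = 2 (m(S) = 2 - 0*S = 2 - 1*0 = 2 + 0 = 2)
X(H) = 51 (X(H) = -11 + 62 = 51)
X(m((0 - 3) + 1)) + k = 51 + 1177152596/3 = 1177152749/3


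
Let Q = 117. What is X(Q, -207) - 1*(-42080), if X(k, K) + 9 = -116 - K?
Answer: 42162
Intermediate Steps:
X(k, K) = -125 - K (X(k, K) = -9 + (-116 - K) = -125 - K)
X(Q, -207) - 1*(-42080) = (-125 - 1*(-207)) - 1*(-42080) = (-125 + 207) + 42080 = 82 + 42080 = 42162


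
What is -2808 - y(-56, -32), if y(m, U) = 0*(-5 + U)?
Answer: -2808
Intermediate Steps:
y(m, U) = 0
-2808 - y(-56, -32) = -2808 - 1*0 = -2808 + 0 = -2808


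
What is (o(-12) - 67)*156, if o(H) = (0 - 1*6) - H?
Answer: -9516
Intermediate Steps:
o(H) = -6 - H (o(H) = (0 - 6) - H = -6 - H)
(o(-12) - 67)*156 = ((-6 - 1*(-12)) - 67)*156 = ((-6 + 12) - 67)*156 = (6 - 67)*156 = -61*156 = -9516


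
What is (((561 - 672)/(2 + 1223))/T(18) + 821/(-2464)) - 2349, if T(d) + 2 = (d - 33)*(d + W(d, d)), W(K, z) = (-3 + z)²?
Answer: -3694529397253/1572586400 ≈ -2349.3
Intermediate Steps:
T(d) = -2 + (-33 + d)*(d + (-3 + d)²) (T(d) = -2 + (d - 33)*(d + (-3 + d)²) = -2 + (-33 + d)*(d + (-3 + d)²))
(((561 - 672)/(2 + 1223))/T(18) + 821/(-2464)) - 2349 = (((561 - 672)/(2 + 1223))/(-299 + 18³ - 38*18² + 174*18) + 821/(-2464)) - 2349 = ((-111/1225)/(-299 + 5832 - 38*324 + 3132) + 821*(-1/2464)) - 2349 = ((-111*1/1225)/(-299 + 5832 - 12312 + 3132) - 821/2464) - 2349 = (-111/1225/(-3647) - 821/2464) - 2349 = (-111/1225*(-1/3647) - 821/2464) - 2349 = (111/4467575 - 821/2464) - 2349 = -523943653/1572586400 - 2349 = -3694529397253/1572586400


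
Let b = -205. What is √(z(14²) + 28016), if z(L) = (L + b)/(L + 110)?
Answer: √32386462/34 ≈ 167.38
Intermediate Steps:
z(L) = (-205 + L)/(110 + L) (z(L) = (L - 205)/(L + 110) = (-205 + L)/(110 + L))
√(z(14²) + 28016) = √((-205 + 14²)/(110 + 14²) + 28016) = √((-205 + 196)/(110 + 196) + 28016) = √(-9/306 + 28016) = √((1/306)*(-9) + 28016) = √(-1/34 + 28016) = √(952543/34) = √32386462/34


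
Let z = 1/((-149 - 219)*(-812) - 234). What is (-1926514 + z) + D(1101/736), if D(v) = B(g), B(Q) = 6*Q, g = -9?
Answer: -575238526575/298582 ≈ -1.9266e+6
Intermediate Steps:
D(v) = -54 (D(v) = 6*(-9) = -54)
z = 1/298582 (z = 1/(-368*(-812) - 234) = 1/(298816 - 234) = 1/298582 ≈ 3.3492e-6)
(-1926514 + z) + D(1101/736) = (-1926514 + 1/298582) - 54 = -575222403147/298582 - 54 = -575238526575/298582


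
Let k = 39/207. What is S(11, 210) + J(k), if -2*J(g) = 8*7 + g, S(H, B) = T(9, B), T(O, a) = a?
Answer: 25103/138 ≈ 181.91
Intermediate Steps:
S(H, B) = B
k = 13/69 (k = 39*(1/207) = 13/69 ≈ 0.18841)
J(g) = -28 - g/2 (J(g) = -(8*7 + g)/2 = -(56 + g)/2 = -28 - g/2)
S(11, 210) + J(k) = 210 + (-28 - ½*13/69) = 210 + (-28 - 13/138) = 210 - 3877/138 = 25103/138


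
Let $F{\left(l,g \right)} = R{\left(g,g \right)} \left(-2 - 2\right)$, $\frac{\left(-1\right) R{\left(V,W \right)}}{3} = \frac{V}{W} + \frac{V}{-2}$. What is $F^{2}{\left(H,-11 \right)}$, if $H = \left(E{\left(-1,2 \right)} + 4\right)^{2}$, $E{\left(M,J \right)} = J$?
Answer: $6084$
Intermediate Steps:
$R{\left(V,W \right)} = \frac{3 V}{2} - \frac{3 V}{W}$ ($R{\left(V,W \right)} = - 3 \left(\frac{V}{W} + \frac{V}{-2}\right) = - 3 \left(\frac{V}{W} + V \left(- \frac{1}{2}\right)\right) = - 3 \left(\frac{V}{W} - \frac{V}{2}\right) = - 3 \left(- \frac{V}{2} + \frac{V}{W}\right) = \frac{3 V}{2} - \frac{3 V}{W}$)
$H = 36$ ($H = \left(2 + 4\right)^{2} = 6^{2} = 36$)
$F{\left(l,g \right)} = 12 - 6 g$ ($F{\left(l,g \right)} = \frac{3 g \left(-2 + g\right)}{2 g} \left(-2 - 2\right) = \left(-3 + \frac{3 g}{2}\right) \left(-4\right) = 12 - 6 g$)
$F^{2}{\left(H,-11 \right)} = \left(12 - -66\right)^{2} = \left(12 + 66\right)^{2} = 78^{2} = 6084$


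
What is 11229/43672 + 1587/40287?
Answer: 173896729/586471288 ≈ 0.29651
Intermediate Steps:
11229/43672 + 1587/40287 = 11229*(1/43672) + 1587*(1/40287) = 11229/43672 + 529/13429 = 173896729/586471288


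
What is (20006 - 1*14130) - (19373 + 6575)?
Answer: -20072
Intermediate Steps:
(20006 - 1*14130) - (19373 + 6575) = (20006 - 14130) - 1*25948 = 5876 - 25948 = -20072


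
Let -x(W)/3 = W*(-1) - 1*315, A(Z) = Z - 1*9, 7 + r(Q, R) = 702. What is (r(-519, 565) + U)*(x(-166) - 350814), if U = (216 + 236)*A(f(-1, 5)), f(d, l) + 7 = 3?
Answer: 1815251427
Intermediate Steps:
r(Q, R) = 695 (r(Q, R) = -7 + 702 = 695)
f(d, l) = -4 (f(d, l) = -7 + 3 = -4)
A(Z) = -9 + Z (A(Z) = Z - 9 = -9 + Z)
U = -5876 (U = (216 + 236)*(-9 - 4) = 452*(-13) = -5876)
x(W) = 945 + 3*W (x(W) = -3*(W*(-1) - 1*315) = -3*(-W - 315) = -3*(-315 - W) = 945 + 3*W)
(r(-519, 565) + U)*(x(-166) - 350814) = (695 - 5876)*((945 + 3*(-166)) - 350814) = -5181*((945 - 498) - 350814) = -5181*(447 - 350814) = -5181*(-350367) = 1815251427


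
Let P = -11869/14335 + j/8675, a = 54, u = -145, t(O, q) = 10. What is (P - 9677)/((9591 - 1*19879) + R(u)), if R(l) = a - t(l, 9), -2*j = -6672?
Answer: 60172468182/63695207225 ≈ 0.94469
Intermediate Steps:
j = 3336 (j = -½*(-6672) = 3336)
P = -11028403/24871225 (P = -11869/14335 + 3336/8675 = -11028403/24871225 ≈ -0.44342)
R(l) = 44 (R(l) = 54 - 1*10 = 54 - 10 = 44)
(P - 9677)/((9591 - 1*19879) + R(u)) = (-11028403/24871225 - 9677)/((9591 - 1*19879) + 44) = -240689872728/(24871225*((9591 - 19879) + 44)) = -240689872728/(24871225*(-10288 + 44)) = -240689872728/24871225/(-10244) = -240689872728/24871225*(-1/10244) = 60172468182/63695207225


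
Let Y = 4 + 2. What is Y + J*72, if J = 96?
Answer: 6918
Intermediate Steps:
Y = 6
Y + J*72 = 6 + 96*72 = 6 + 6912 = 6918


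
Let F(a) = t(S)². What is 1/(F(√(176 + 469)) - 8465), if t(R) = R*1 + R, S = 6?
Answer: -1/8321 ≈ -0.00012018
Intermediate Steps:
t(R) = 2*R (t(R) = R + R = 2*R)
F(a) = 144 (F(a) = (2*6)² = 12² = 144)
1/(F(√(176 + 469)) - 8465) = 1/(144 - 8465) = 1/(-8321) = -1/8321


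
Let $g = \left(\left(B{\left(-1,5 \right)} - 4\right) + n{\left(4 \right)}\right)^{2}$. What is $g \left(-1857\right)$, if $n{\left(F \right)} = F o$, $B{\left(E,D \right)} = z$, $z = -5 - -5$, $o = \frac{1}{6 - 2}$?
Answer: $-16713$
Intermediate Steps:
$o = \frac{1}{4} \approx 0.25$
$z = 0$ ($z = -5 + 5 = 0$)
$B{\left(E,D \right)} = 0$
$n{\left(F \right)} = \frac{F}{4}$ ($n{\left(F \right)} = F \frac{1}{4} = \frac{F}{4}$)
$g = 9$ ($g = \left(\left(0 - 4\right) + \frac{1}{4} \cdot 4\right)^{2} = \left(\left(0 - 4\right) + 1\right)^{2} = \left(-4 + 1\right)^{2} = \left(-3\right)^{2} = 9$)
$g \left(-1857\right) = 9 \left(-1857\right) = -16713$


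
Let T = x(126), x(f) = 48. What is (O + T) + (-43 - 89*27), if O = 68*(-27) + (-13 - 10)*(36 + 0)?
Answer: -5062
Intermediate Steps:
T = 48
O = -2664 (O = -1836 - 23*36 = -1836 - 828 = -2664)
(O + T) + (-43 - 89*27) = (-2664 + 48) + (-43 - 89*27) = -2616 + (-43 - 2403) = -2616 - 2446 = -5062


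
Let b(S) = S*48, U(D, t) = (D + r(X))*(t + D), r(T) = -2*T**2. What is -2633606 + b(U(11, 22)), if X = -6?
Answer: -2730230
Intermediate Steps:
U(D, t) = (-72 + D)*(D + t) (U(D, t) = (D - 2*(-6)**2)*(t + D) = (D - 2*36)*(D + t) = (D - 72)*(D + t) = (-72 + D)*(D + t))
b(S) = 48*S
-2633606 + b(U(11, 22)) = -2633606 + 48*(11**2 - 72*11 - 72*22 + 11*22) = -2633606 + 48*(121 - 792 - 1584 + 242) = -2633606 + 48*(-2013) = -2633606 - 96624 = -2730230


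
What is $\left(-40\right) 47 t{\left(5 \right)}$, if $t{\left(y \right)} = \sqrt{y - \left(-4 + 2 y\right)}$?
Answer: $- 1880 i \approx - 1880.0 i$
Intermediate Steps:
$t{\left(y \right)} = \sqrt{4 - y}$ ($t{\left(y \right)} = \sqrt{y - \left(-4 + 2 y\right)} = \sqrt{4 - y}$)
$\left(-40\right) 47 t{\left(5 \right)} = \left(-40\right) 47 \sqrt{4 - 5} = - 1880 \sqrt{4 - 5} = - 1880 \sqrt{-1} = - 1880 i$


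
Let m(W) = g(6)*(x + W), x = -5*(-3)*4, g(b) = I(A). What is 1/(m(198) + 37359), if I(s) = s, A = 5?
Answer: 1/38649 ≈ 2.5874e-5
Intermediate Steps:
g(b) = 5
x = 60 (x = 15*4 = 60)
m(W) = 300 + 5*W (m(W) = 5*(60 + W) = 300 + 5*W)
1/(m(198) + 37359) = 1/((300 + 5*198) + 37359) = 1/((300 + 990) + 37359) = 1/(1290 + 37359) = 1/38649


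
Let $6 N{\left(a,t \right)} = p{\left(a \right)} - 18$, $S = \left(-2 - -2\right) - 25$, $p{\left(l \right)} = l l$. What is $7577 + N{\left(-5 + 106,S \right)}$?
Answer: $\frac{55645}{6} \approx 9274.2$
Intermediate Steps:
$p{\left(l \right)} = l^{2}$
$S = -25$ ($S = \left(-2 + 2\right) - 25 = 0 - 25 = -25$)
$N{\left(a,t \right)} = -3 + \frac{a^{2}}{6}$ ($N{\left(a,t \right)} = \frac{a^{2} - 18}{6} = \frac{-18 + a^{2}}{6} = -3 + \frac{a^{2}}{6}$)
$7577 + N{\left(-5 + 106,S \right)} = 7577 - \left(3 - \frac{\left(-5 + 106\right)^{2}}{6}\right) = 7577 - \left(3 - \frac{101^{2}}{6}\right) = 7577 + \left(-3 + \frac{1}{6} \cdot 10201\right) = 7577 + \left(-3 + \frac{10201}{6}\right) = 7577 + \frac{10183}{6} = \frac{55645}{6}$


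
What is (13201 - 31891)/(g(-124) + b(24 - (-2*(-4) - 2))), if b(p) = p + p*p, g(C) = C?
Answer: -9345/109 ≈ -85.734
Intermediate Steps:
b(p) = p + p²
(13201 - 31891)/(g(-124) + b(24 - (-2*(-4) - 2))) = (13201 - 31891)/(-124 + (24 - (-2*(-4) - 2))*(1 + (24 - (-2*(-4) - 2)))) = -18690/(-124 + (24 - (8 - 2))*(1 + (24 - (8 - 2)))) = -18690/(-124 + (24 - 1*6)*(1 + (24 - 1*6))) = -18690/(-124 + (24 - 6)*(1 + (24 - 6))) = -18690/(-124 + 18*(1 + 18)) = -18690/(-124 + 18*19) = -18690/(-124 + 342) = -18690/218 = -18690*1/218 = -9345/109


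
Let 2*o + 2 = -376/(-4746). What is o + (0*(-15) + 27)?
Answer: 61792/2373 ≈ 26.040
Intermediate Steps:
o = -2279/2373 (o = -1 + (-376/(-4746))/2 = -1 + (-376*(-1/4746))/2 = -1 + (½)*(188/2373) = -1 + 94/2373 = -2279/2373 ≈ -0.96039)
o + (0*(-15) + 27) = -2279/2373 + (0*(-15) + 27) = -2279/2373 + (0 + 27) = -2279/2373 + 27 = 61792/2373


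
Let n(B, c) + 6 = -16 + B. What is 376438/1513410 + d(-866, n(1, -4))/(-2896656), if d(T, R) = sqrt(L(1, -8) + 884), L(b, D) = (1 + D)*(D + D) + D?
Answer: 188219/756705 - sqrt(247)/1448328 ≈ 0.24872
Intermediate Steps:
L(b, D) = D + 2*D*(1 + D) (L(b, D) = (1 + D)*(2*D) + D = 2*D*(1 + D) + D = D + 2*D*(1 + D))
n(B, c) = -22 + B (n(B, c) = -6 + (-16 + B) = -22 + B)
d(T, R) = 2*sqrt(247) (d(T, R) = sqrt(-8*(3 + 2*(-8)) + 884) = sqrt(-8*(3 - 16) + 884) = sqrt(-8*(-13) + 884) = sqrt(104 + 884) = sqrt(988) = 2*sqrt(247))
376438/1513410 + d(-866, n(1, -4))/(-2896656) = 376438/1513410 + (2*sqrt(247))/(-2896656) = 376438*(1/1513410) + (2*sqrt(247))*(-1/2896656) = 188219/756705 - sqrt(247)/1448328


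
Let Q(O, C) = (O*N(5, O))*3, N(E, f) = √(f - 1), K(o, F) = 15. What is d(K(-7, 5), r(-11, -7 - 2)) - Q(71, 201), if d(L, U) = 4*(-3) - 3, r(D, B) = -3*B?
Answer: -15 - 213*√70 ≈ -1797.1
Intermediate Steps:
N(E, f) = √(-1 + f)
d(L, U) = -15 (d(L, U) = -12 - 3 = -15)
Q(O, C) = 3*O*√(-1 + O) (Q(O, C) = (O*√(-1 + O))*3 = 3*O*√(-1 + O))
d(K(-7, 5), r(-11, -7 - 2)) - Q(71, 201) = -15 - 3*71*√(-1 + 71) = -15 - 3*71*√70 = -15 - 213*√70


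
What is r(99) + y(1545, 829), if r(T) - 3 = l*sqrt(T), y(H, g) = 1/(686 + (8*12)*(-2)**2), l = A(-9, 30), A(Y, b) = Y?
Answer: 3211/1070 - 27*sqrt(11) ≈ -86.548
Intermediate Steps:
l = -9
y(H, g) = 1/1070 (y(H, g) = 1/(686 + 96*4) = 1/(686 + 384) = 1/1070)
r(T) = 3 - 9*sqrt(T)
r(99) + y(1545, 829) = (3 - 27*sqrt(11)) + 1/1070 = 3211/1070 - 27*sqrt(11)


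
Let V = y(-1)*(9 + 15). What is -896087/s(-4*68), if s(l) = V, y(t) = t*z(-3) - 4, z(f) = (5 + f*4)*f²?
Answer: -896087/1416 ≈ -632.83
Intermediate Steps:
z(f) = f²*(5 + 4*f) (z(f) = (5 + 4*f)*f² = f²*(5 + 4*f))
y(t) = -4 - 63*t (y(t) = t*((-3)²*(5 + 4*(-3))) - 4 = t*(9*(5 - 12)) - 4 = t*(9*(-7)) - 4 = t*(-63) - 4 = -63*t - 4 = -4 - 63*t)
V = 1416 (V = (-4 - 63*(-1))*(9 + 15) = (-4 + 63)*24 = 59*24 = 1416)
s(l) = 1416
-896087/s(-4*68) = -896087/1416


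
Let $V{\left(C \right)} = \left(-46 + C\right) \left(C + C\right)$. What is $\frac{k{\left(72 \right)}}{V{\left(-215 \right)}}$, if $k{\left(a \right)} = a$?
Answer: $\frac{4}{6235} \approx 0.00064154$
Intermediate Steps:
$V{\left(C \right)} = 2 C \left(-46 + C\right)$ ($V{\left(C \right)} = \left(-46 + C\right) 2 C = 2 C \left(-46 + C\right)$)
$\frac{k{\left(72 \right)}}{V{\left(-215 \right)}} = \frac{72}{2 \left(-215\right) \left(-46 - 215\right)} = \frac{72}{2 \left(-215\right) \left(-261\right)} = \frac{72}{112230} = 72 \cdot \frac{1}{112230} = \frac{4}{6235}$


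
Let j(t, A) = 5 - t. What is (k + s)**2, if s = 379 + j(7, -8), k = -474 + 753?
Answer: 430336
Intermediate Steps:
k = 279
s = 377 (s = 379 + (5 - 1*7) = 379 + (5 - 7) = 379 - 2 = 377)
(k + s)**2 = (279 + 377)**2 = 656**2 = 430336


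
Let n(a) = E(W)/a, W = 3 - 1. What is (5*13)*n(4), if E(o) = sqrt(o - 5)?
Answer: 65*I*sqrt(3)/4 ≈ 28.146*I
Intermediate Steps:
W = 2
E(o) = sqrt(-5 + o)
n(a) = I*sqrt(3)/a (n(a) = sqrt(-5 + 2)/a = sqrt(-3)/a = (I*sqrt(3))/a = I*sqrt(3)/a)
(5*13)*n(4) = (5*13)*(I*sqrt(3)/4) = 65*(I*sqrt(3)*(1/4)) = 65*(I*sqrt(3)/4) = 65*I*sqrt(3)/4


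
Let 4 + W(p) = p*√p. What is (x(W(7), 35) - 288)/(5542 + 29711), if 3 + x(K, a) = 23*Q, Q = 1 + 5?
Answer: -17/3917 ≈ -0.0043401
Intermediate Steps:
Q = 6
W(p) = -4 + p^(3/2) (W(p) = -4 + p*√p = -4 + p^(3/2))
x(K, a) = 135 (x(K, a) = -3 + 23*6 = -3 + 138 = 135)
(x(W(7), 35) - 288)/(5542 + 29711) = (135 - 288)/(5542 + 29711) = -153/35253 = -153*1/35253 = -17/3917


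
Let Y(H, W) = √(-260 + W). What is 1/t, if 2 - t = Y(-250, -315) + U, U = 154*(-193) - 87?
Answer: 29811/888696296 + 5*I*√23/888696296 ≈ 3.3545e-5 + 2.6982e-8*I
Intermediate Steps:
U = -29809 (U = -29722 - 87 = -29809)
t = 29811 - 5*I*√23 (t = 2 - (√(-260 - 315) - 29809) = 2 - (√(-575) - 29809) = 2 - (5*I*√23 - 29809) = 2 - (-29809 + 5*I*√23) = 2 + (29809 - 5*I*√23) = 29811 - 5*I*√23 ≈ 29811.0 - 23.979*I)
1/t = 1/(29811 - 5*I*√23)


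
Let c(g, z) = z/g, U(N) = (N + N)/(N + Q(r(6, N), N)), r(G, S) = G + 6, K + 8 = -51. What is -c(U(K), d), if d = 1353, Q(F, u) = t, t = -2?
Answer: -82533/118 ≈ -699.43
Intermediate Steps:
K = -59 (K = -8 - 51 = -59)
r(G, S) = 6 + G
Q(F, u) = -2
U(N) = 2*N/(-2 + N) (U(N) = (N + N)/(N - 2) = (2*N)/(-2 + N) = 2*N/(-2 + N))
-c(U(K), d) = -1353/(2*(-59)/(-2 - 59)) = -1353/(2*(-59)/(-61)) = -1353/(2*(-59)*(-1/61)) = -1353/118/61 = -1353*61/118 = -1*82533/118 = -82533/118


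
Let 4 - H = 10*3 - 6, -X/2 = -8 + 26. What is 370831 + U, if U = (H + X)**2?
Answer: 373967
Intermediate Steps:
X = -36 (X = -2*(-8 + 26) = -2*18 = -36)
H = -20 (H = 4 - (10*3 - 6) = 4 - (30 - 6) = 4 - 1*24 = 4 - 24 = -20)
U = 3136 (U = (-20 - 36)**2 = (-56)**2 = 3136)
370831 + U = 370831 + 3136 = 373967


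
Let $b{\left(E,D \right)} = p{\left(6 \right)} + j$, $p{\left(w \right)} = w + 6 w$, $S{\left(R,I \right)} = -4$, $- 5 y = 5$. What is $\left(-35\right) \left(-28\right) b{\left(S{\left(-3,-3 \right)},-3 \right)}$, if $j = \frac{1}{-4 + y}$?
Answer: $40964$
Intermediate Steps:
$y = -1$ ($y = \left(- \frac{1}{5}\right) 5 = -1$)
$p{\left(w \right)} = 7 w$
$j = - \frac{1}{5}$ ($j = \frac{1}{-4 - 1} = \frac{1}{-5} = - \frac{1}{5} \approx -0.2$)
$b{\left(E,D \right)} = \frac{209}{5}$ ($b{\left(E,D \right)} = 7 \cdot 6 - \frac{1}{5} = 42 - \frac{1}{5} = \frac{209}{5}$)
$\left(-35\right) \left(-28\right) b{\left(S{\left(-3,-3 \right)},-3 \right)} = \left(-35\right) \left(-28\right) \frac{209}{5} = 980 \cdot \frac{209}{5} = 40964$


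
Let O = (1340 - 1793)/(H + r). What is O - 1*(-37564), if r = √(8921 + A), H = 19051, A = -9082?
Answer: 4544499384555/120980254 + 151*I*√161/120980254 ≈ 37564.0 + 1.5837e-5*I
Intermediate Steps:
r = I*√161 (r = √(8921 - 9082) = √(-161) = I*√161 ≈ 12.689*I)
O = -453/(19051 + I*√161) (O = (1340 - 1793)/(19051 + I*√161) = -453/(19051 + I*√161) ≈ -0.023778 + 1.5837e-5*I)
O - 1*(-37564) = (-2876701/120980254 + 151*I*√161/120980254) - 1*(-37564) = (-2876701/120980254 + 151*I*√161/120980254) + 37564 = 4544499384555/120980254 + 151*I*√161/120980254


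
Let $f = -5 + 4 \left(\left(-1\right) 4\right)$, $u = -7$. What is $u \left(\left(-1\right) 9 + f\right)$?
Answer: $210$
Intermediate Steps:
$f = -21$ ($f = -5 + 4 \left(-4\right) = -5 - 16 = -21$)
$u \left(\left(-1\right) 9 + f\right) = - 7 \left(\left(-1\right) 9 - 21\right) = - 7 \left(-9 - 21\right) = \left(-7\right) \left(-30\right) = 210$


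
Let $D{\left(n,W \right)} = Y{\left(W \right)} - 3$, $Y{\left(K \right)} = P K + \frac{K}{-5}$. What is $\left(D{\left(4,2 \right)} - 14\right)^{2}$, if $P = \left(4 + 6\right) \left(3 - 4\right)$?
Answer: $\frac{34969}{25} \approx 1398.8$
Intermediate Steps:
$P = -10$ ($P = 10 \left(-1\right) = -10$)
$Y{\left(K \right)} = - \frac{51 K}{5}$ ($Y{\left(K \right)} = - 10 K + \frac{K}{-5} = - 10 K + K \left(- \frac{1}{5}\right) = - 10 K - \frac{K}{5} = - \frac{51 K}{5}$)
$D{\left(n,W \right)} = -3 - \frac{51 W}{5}$ ($D{\left(n,W \right)} = - \frac{51 W}{5} - 3 = -3 - \frac{51 W}{5}$)
$\left(D{\left(4,2 \right)} - 14\right)^{2} = \left(\left(-3 - \frac{102}{5}\right) - 14\right)^{2} = \left(- \frac{117}{5} - 14\right)^{2} = \left(- \frac{187}{5}\right)^{2} = \frac{34969}{25}$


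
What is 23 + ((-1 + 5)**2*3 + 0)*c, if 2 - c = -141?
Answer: 6887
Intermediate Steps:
c = 143 (c = 2 - 1*(-141) = 2 + 141 = 143)
23 + ((-1 + 5)**2*3 + 0)*c = 23 + ((-1 + 5)**2*3 + 0)*143 = 23 + (4**2*3 + 0)*143 = 23 + (16*3 + 0)*143 = 23 + (48 + 0)*143 = 23 + 48*143 = 23 + 6864 = 6887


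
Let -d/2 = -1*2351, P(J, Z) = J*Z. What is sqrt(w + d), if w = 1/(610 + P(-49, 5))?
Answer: sqrt(626424315)/365 ≈ 68.571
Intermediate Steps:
d = 4702 (d = -(-2)*2351 = -2*(-2351) = 4702)
w = 1/365 (w = 1/(610 - 49*5) = 1/(610 - 245) = 1/365 ≈ 0.0027397)
sqrt(w + d) = sqrt(1/365 + 4702) = sqrt(1716231/365) = sqrt(626424315)/365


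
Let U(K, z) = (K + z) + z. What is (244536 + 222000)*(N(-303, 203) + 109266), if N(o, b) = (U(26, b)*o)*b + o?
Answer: -12345907177800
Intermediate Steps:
U(K, z) = K + 2*z
N(o, b) = o + b*o*(26 + 2*b) (N(o, b) = ((26 + 2*b)*o)*b + o = (o*(26 + 2*b))*b + o = b*o*(26 + 2*b) + o = o + b*o*(26 + 2*b))
(244536 + 222000)*(N(-303, 203) + 109266) = (244536 + 222000)*(-303*(1 + 2*203*(13 + 203)) + 109266) = 466536*(-303*(1 + 2*203*216) + 109266) = 466536*(-303*(1 + 87696) + 109266) = 466536*(-303*87697 + 109266) = 466536*(-26572191 + 109266) = 466536*(-26462925) = -12345907177800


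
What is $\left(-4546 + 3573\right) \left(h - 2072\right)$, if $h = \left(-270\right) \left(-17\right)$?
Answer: $-2450014$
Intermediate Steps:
$h = 4590$
$\left(-4546 + 3573\right) \left(h - 2072\right) = \left(-4546 + 3573\right) \left(4590 - 2072\right) = \left(-973\right) 2518 = -2450014$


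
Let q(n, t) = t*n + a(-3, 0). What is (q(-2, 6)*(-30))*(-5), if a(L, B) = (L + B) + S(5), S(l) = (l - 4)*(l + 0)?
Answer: -1500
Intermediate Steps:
S(l) = l*(-4 + l) (S(l) = (-4 + l)*l = l*(-4 + l))
a(L, B) = 5 + B + L (a(L, B) = (L + B) + 5*(-4 + 5) = (B + L) + 5*1 = (B + L) + 5 = 5 + B + L)
q(n, t) = 2 + n*t (q(n, t) = t*n + (5 + 0 - 3) = n*t + 2 = 2 + n*t)
(q(-2, 6)*(-30))*(-5) = ((2 - 2*6)*(-30))*(-5) = ((2 - 12)*(-30))*(-5) = -10*(-30)*(-5) = 300*(-5) = -1500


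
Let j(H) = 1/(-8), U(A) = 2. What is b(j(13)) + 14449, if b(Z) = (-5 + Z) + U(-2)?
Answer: 115567/8 ≈ 14446.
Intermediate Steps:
j(H) = -⅛
b(Z) = -3 + Z (b(Z) = (-5 + Z) + 2 = -3 + Z)
b(j(13)) + 14449 = (-3 - ⅛) + 14449 = -25/8 + 14449 = 115567/8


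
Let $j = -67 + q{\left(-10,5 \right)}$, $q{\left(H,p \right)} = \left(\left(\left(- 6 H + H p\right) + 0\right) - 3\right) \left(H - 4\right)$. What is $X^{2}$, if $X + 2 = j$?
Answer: $27889$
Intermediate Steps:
$q{\left(H,p \right)} = \left(-4 + H\right) \left(-3 - 6 H + H p\right)$ ($q{\left(H,p \right)} = \left(\left(- 6 H + H p\right) - 3\right) \left(-4 + H\right) = \left(-3 - 6 H + H p\right) \left(-4 + H\right) = \left(-4 + H\right) \left(-3 - 6 H + H p\right)$)
$j = -165$ ($j = -67 + \left(12 - 6 \left(-10\right)^{2} + 21 \left(-10\right) + 5 \left(-10\right)^{2} - \left(-40\right) 5\right) = -67 + \left(12 - 600 - 210 + 5 \cdot 100 + 200\right) = -67 + \left(12 - 600 - 210 + 500 + 200\right) = -67 - 98 = -165$)
$X = -167$ ($X = -2 - 165 = -167$)
$X^{2} = \left(-167\right)^{2} = 27889$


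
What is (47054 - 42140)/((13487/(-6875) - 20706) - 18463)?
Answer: -16891875/134650181 ≈ -0.12545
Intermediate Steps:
(47054 - 42140)/((13487/(-6875) - 20706) - 18463) = 4914/((13487*(-1/6875) - 20706) - 18463) = 4914/((-13487/6875 - 20706) - 18463) = 4914/(-142367237/6875 - 18463) = 4914/(-269300362/6875) = 4914*(-6875/269300362) = -16891875/134650181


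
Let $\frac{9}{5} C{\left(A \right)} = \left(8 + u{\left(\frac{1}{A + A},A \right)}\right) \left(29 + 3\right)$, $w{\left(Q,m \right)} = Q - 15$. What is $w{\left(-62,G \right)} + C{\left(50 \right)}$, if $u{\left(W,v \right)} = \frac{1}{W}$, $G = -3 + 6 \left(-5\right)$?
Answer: $1843$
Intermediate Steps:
$G = -33$ ($G = -3 - 30 = -33$)
$w{\left(Q,m \right)} = -15 + Q$
$C{\left(A \right)} = \frac{1280}{9} + \frac{320 A}{9}$ ($C{\left(A \right)} = \frac{5 \left(8 + \frac{1}{\frac{1}{A + A}}\right) \left(29 + 3\right)}{9} = \frac{5 \left(8 + \frac{1}{\frac{1}{2 A}}\right) 32}{9} = \frac{5 \left(8 + \frac{1}{\frac{1}{2} \frac{1}{A}}\right) 32}{9} = \frac{5 \left(8 + 2 A\right) 32}{9} = \frac{5 \left(256 + 64 A\right)}{9} = \frac{1280}{9} + \frac{320 A}{9}$)
$w{\left(-62,G \right)} + C{\left(50 \right)} = \left(-15 - 62\right) + \left(\frac{1280}{9} + \frac{320}{9} \cdot 50\right) = -77 + \left(\frac{1280}{9} + \frac{16000}{9}\right) = -77 + 1920 = 1843$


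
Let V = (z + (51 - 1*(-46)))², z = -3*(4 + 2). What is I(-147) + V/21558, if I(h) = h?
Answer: -3162785/21558 ≈ -146.71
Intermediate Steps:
z = -18 (z = -3*6 = -18)
V = 6241 (V = (-18 + (51 - 1*(-46)))² = (-18 + (51 + 46))² = (-18 + 97)² = 79² = 6241)
I(-147) + V/21558 = -147 + 6241/21558 = -3162785/21558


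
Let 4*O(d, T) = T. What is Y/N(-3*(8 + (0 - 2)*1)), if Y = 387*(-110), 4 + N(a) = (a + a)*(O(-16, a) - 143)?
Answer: -21285/2653 ≈ -8.0230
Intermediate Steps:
O(d, T) = T/4
N(a) = -4 + 2*a*(-143 + a/4) (N(a) = -4 + (a + a)*(a/4 - 143) = -4 + (2*a)*(-143 + a/4) = -4 + 2*a*(-143 + a/4))
Y = -42570
Y/N(-3*(8 + (0 - 2)*1)) = -42570/(-4 + (-3*(8 + (0 - 2)*1))²/2 - (-858)*(8 + (0 - 2)*1)) = -42570/(-4 + (-3*(8 - 2*1))²/2 - (-858)*(8 - 2*1)) = -42570/(-4 + (-3*(8 - 2))²/2 - (-858)*(8 - 2)) = -42570/(-4 + (-3*6)²/2 - (-858)*6) = -42570/(-4 + (½)*(-18)² - 286*(-18)) = -42570/(-4 + (½)*324 + 5148) = -42570/(-4 + 162 + 5148) = -42570/5306 = -42570*1/5306 = -21285/2653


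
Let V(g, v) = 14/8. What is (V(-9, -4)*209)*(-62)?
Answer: -45353/2 ≈ -22677.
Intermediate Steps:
V(g, v) = 7/4 (V(g, v) = 14*(⅛) = 7/4)
(V(-9, -4)*209)*(-62) = ((7/4)*209)*(-62) = (1463/4)*(-62) = -45353/2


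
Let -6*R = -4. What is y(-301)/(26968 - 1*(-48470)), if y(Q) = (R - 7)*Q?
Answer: 5719/226314 ≈ 0.025270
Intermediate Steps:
R = ⅔ (R = -⅙*(-4) = ⅔ ≈ 0.66667)
y(Q) = -19*Q/3 (y(Q) = (⅔ - 7)*Q = -19*Q/3)
y(-301)/(26968 - 1*(-48470)) = (-19/3*(-301))/(26968 - 1*(-48470)) = 5719/(3*(26968 + 48470)) = (5719/3)/75438 = (5719/3)*(1/75438) = 5719/226314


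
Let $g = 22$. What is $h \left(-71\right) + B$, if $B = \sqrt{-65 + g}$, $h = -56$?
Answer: $3976 + i \sqrt{43} \approx 3976.0 + 6.5574 i$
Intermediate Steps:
$B = i \sqrt{43}$ ($B = \sqrt{-65 + 22} = \sqrt{-43} = i \sqrt{43} \approx 6.5574 i$)
$h \left(-71\right) + B = \left(-56\right) \left(-71\right) + i \sqrt{43} = 3976 + i \sqrt{43}$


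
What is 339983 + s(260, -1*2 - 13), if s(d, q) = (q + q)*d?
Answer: 332183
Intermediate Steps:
s(d, q) = 2*d*q (s(d, q) = (2*q)*d = 2*d*q)
339983 + s(260, -1*2 - 13) = 339983 + 2*260*(-1*2 - 13) = 339983 + 2*260*(-2 - 13) = 339983 + 2*260*(-15) = 339983 - 7800 = 332183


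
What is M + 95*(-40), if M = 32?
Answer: -3768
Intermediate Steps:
M + 95*(-40) = 32 + 95*(-40) = 32 - 3800 = -3768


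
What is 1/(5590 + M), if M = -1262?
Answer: 1/4328 ≈ 0.00023105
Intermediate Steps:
1/(5590 + M) = 1/(5590 - 1262) = 1/4328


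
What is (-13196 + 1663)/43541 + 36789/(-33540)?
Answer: -662882223/486788380 ≈ -1.3617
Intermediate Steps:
(-13196 + 1663)/43541 + 36789/(-33540) = -11533*1/43541 + 36789*(-1/33540) = -11533/43541 - 12263/11180 = -662882223/486788380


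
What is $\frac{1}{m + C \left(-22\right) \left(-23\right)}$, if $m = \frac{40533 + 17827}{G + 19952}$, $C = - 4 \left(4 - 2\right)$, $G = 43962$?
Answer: $- \frac{31957}{129332756} \approx -0.00024709$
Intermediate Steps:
$C = -8$ ($C = \left(-4\right) 2 = -8$)
$m = \frac{29180}{31957}$ ($m = \frac{40533 + 17827}{43962 + 19952} = \frac{58360}{63914} = 58360 \cdot \frac{1}{63914} = \frac{29180}{31957} \approx 0.9131$)
$\frac{1}{m + C \left(-22\right) \left(-23\right)} = \frac{1}{\frac{29180}{31957} + \left(-8\right) \left(-22\right) \left(-23\right)} = \frac{1}{\frac{29180}{31957} + 176 \left(-23\right)} = \frac{1}{\frac{29180}{31957} - 4048} = \frac{1}{- \frac{129332756}{31957}} = - \frac{31957}{129332756}$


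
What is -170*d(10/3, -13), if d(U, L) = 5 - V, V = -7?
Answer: -2040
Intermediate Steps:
d(U, L) = 12 (d(U, L) = 5 - 1*(-7) = 5 + 7 = 12)
-170*d(10/3, -13) = -170*12 = -2040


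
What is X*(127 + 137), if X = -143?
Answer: -37752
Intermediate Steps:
X*(127 + 137) = -143*(127 + 137) = -143*264 = -37752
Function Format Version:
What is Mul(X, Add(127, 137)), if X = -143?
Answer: -37752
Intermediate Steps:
Mul(X, Add(127, 137)) = Mul(-143, Add(127, 137)) = Mul(-143, 264) = -37752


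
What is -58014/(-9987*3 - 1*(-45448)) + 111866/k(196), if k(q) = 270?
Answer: 858402481/2090745 ≈ 410.57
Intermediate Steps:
-58014/(-9987*3 - 1*(-45448)) + 111866/k(196) = -58014/(-9987*3 - 1*(-45448)) + 111866/270 = -58014/(-29961 + 45448) + 111866*(1/270) = -58014/15487 + 55933/135 = 858402481/2090745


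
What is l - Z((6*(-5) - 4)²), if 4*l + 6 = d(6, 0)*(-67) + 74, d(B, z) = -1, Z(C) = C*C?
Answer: -5345209/4 ≈ -1.3363e+6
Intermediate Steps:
Z(C) = C²
l = 135/4 (l = -3/2 + (-1*(-67) + 74)/4 = -3/2 + (67 + 74)/4 = -3/2 + (¼)*141 = -3/2 + 141/4 = 135/4 ≈ 33.750)
l - Z((6*(-5) - 4)²) = 135/4 - ((6*(-5) - 4)²)² = 135/4 - ((-30 - 4)²)² = 135/4 - ((-34)²)² = 135/4 - 1*1156² = 135/4 - 1*1336336 = 135/4 - 1336336 = -5345209/4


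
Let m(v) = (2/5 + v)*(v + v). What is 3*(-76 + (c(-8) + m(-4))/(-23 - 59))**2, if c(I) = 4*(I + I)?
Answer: 720006192/42025 ≈ 17133.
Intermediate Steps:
c(I) = 8*I (c(I) = 4*(2*I) = 8*I)
m(v) = 2*v*(2/5 + v) (m(v) = (2*(1/5) + v)*(2*v) = (2/5 + v)*(2*v) = 2*v*(2/5 + v))
3*(-76 + (c(-8) + m(-4))/(-23 - 59))**2 = 3*(-76 + (8*(-8) + (2/5)*(-4)*(2 + 5*(-4)))/(-23 - 59))**2 = 3*(-76 + (-64 + (2/5)*(-4)*(2 - 20))/(-82))**2 = 3*(-76 + (-64 + (2/5)*(-4)*(-18))*(-1/82))**2 = 3*(-76 + (-64 + 144/5)*(-1/82))**2 = 3*(-76 - 176/5*(-1/82))**2 = 3*(-76 + 88/205)**2 = 3*(-15492/205)**2 = 3*(240002064/42025) = 720006192/42025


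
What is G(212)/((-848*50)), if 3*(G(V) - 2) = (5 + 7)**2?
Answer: -1/848 ≈ -0.0011792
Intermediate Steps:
G(V) = 50 (G(V) = 2 + (5 + 7)**2/3 = 2 + (1/3)*12**2 = 2 + (1/3)*144 = 2 + 48 = 50)
G(212)/((-848*50)) = 50/((-848*50)) = 50/(-42400) = 50*(-1/42400) = -1/848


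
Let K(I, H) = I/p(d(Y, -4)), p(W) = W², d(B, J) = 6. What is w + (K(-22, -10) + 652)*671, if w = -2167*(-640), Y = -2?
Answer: 32831315/18 ≈ 1.8240e+6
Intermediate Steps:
K(I, H) = I/36 (K(I, H) = I/(6²) = I/36)
w = 1386880
w + (K(-22, -10) + 652)*671 = 1386880 + ((1/36)*(-22) + 652)*671 = 1386880 + (-11/18 + 652)*671 = 1386880 + (11725/18)*671 = 1386880 + 7867475/18 = 32831315/18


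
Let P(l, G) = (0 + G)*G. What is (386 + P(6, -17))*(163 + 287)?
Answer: 303750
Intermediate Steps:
P(l, G) = G**2 (P(l, G) = G*G = G**2)
(386 + P(6, -17))*(163 + 287) = (386 + (-17)**2)*(163 + 287) = (386 + 289)*450 = 675*450 = 303750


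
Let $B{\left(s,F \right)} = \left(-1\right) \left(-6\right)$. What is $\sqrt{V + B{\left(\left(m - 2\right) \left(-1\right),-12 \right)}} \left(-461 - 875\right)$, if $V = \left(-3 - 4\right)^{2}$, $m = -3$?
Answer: $- 1336 \sqrt{55} \approx -9908.0$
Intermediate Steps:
$B{\left(s,F \right)} = 6$
$V = 49$ ($V = \left(-7\right)^{2} = 49$)
$\sqrt{V + B{\left(\left(m - 2\right) \left(-1\right),-12 \right)}} \left(-461 - 875\right) = \sqrt{49 + 6} \left(-461 - 875\right) = \sqrt{55} \left(-1336\right) = - 1336 \sqrt{55}$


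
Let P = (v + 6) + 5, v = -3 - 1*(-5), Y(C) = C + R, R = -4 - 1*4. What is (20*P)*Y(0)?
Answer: -2080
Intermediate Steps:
R = -8 (R = -4 - 4 = -8)
Y(C) = -8 + C (Y(C) = C - 8 = -8 + C)
v = 2 (v = -3 + 5 = 2)
P = 13 (P = (2 + 6) + 5 = 8 + 5 = 13)
(20*P)*Y(0) = (20*13)*(-8 + 0) = 260*(-8) = -2080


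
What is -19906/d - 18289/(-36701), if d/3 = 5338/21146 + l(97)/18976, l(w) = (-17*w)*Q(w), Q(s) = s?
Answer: 146666664554054663/180627948970875 ≈ 811.98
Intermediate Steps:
l(w) = -17*w² (l(w) = (-17*w)*w = -17*w²)
d = -4921608375/200633248 (d = 3*(5338/21146 - 17*97²/18976) = 3*(5338*(1/21146) - 17*9409*(1/18976)) = 3*(2669/10573 - 159953*1/18976) = 3*(2669/10573 - 159953/18976) = 3*(-1640536125/200633248) = -4921608375/200633248 ≈ -24.530)
-19906/d - 18289/(-36701) = -19906/(-4921608375/200633248) - 18289/(-36701) = -19906*(-200633248/4921608375) - 18289*(-1/36701) = 3993805434688/4921608375 + 18289/36701 = 146666664554054663/180627948970875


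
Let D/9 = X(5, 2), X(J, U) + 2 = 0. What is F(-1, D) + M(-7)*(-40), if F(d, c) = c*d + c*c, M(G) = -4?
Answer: 502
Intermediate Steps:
X(J, U) = -2 (X(J, U) = -2 + 0 = -2)
D = -18 (D = 9*(-2) = -18)
F(d, c) = c² + c*d (F(d, c) = c*d + c² = c² + c*d)
F(-1, D) + M(-7)*(-40) = -18*(-18 - 1) - 4*(-40) = -18*(-19) + 160 = 342 + 160 = 502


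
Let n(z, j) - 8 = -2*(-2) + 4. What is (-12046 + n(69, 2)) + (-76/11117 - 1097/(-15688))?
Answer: -2098063053819/174403496 ≈ -12030.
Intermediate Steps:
n(z, j) = 16 (n(z, j) = 8 + (-2*(-2) + 4) = 8 + (4 + 4) = 8 + 8 = 16)
(-12046 + n(69, 2)) + (-76/11117 - 1097/(-15688)) = (-12046 + 16) + (-76/11117 - 1097/(-15688)) = -12030 + (-76*1/11117 - 1097*(-1/15688)) = -12030 + (-76/11117 + 1097/15688) = -12030 + 11003061/174403496 = -2098063053819/174403496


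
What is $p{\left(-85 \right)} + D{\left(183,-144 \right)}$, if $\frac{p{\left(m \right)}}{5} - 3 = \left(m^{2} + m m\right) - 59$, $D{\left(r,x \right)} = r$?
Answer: $72153$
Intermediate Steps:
$p{\left(m \right)} = -280 + 10 m^{2}$ ($p{\left(m \right)} = 15 + 5 \left(\left(m^{2} + m m\right) - 59\right) = 15 + 5 \left(\left(m^{2} + m^{2}\right) - 59\right) = 15 + 5 \left(2 m^{2} - 59\right) = 15 + 5 \left(-59 + 2 m^{2}\right) = 15 + \left(-295 + 10 m^{2}\right) = -280 + 10 m^{2}$)
$p{\left(-85 \right)} + D{\left(183,-144 \right)} = \left(-280 + 10 \left(-85\right)^{2}\right) + 183 = \left(-280 + 10 \cdot 7225\right) + 183 = \left(-280 + 72250\right) + 183 = 71970 + 183 = 72153$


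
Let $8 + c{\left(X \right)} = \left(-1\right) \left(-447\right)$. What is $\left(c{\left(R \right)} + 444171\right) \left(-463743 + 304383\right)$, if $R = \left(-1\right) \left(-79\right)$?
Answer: $-70853049600$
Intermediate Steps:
$R = 79$
$c{\left(X \right)} = 439$ ($c{\left(X \right)} = -8 - -447 = -8 + 447 = 439$)
$\left(c{\left(R \right)} + 444171\right) \left(-463743 + 304383\right) = \left(439 + 444171\right) \left(-463743 + 304383\right) = 444610 \left(-159360\right) = -70853049600$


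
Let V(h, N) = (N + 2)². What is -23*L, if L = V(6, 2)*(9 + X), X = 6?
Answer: -5520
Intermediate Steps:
V(h, N) = (2 + N)²
L = 240 (L = (2 + 2)²*(9 + 6) = 4²*15 = 16*15 = 240)
-23*L = -23*240 = -5520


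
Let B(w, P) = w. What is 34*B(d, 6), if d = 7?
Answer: 238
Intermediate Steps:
34*B(d, 6) = 34*7 = 238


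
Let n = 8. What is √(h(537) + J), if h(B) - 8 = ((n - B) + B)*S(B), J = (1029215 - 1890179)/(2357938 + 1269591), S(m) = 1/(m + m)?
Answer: 2*√7371185982659289834/1947983073 ≈ 2.7875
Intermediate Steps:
S(m) = 1/(2*m)
J = -860964/3627529 ≈ -0.23734
h(B) = 8 + 4/B (h(B) = 8 + ((8 - B) + B)*(1/(2*B)) = 8 + 8*(1/(2*B)) = 8 + 4/B)
√(h(537) + J) = √((8 + 4/537) - 860964/3627529) = √(4300/537 - 860964/3627529) = √(15136037032/1947983073) = 2*√7371185982659289834/1947983073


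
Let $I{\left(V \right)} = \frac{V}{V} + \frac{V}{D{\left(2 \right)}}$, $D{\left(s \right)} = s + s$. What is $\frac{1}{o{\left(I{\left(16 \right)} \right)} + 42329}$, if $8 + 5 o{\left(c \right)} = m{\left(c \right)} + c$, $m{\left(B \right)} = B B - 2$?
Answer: $\frac{1}{42333} \approx 2.3622 \cdot 10^{-5}$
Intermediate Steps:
$D{\left(s \right)} = 2 s$
$m{\left(B \right)} = -2 + B^{2}$ ($m{\left(B \right)} = B^{2} - 2 = -2 + B^{2}$)
$I{\left(V \right)} = 1 + \frac{V}{4}$ ($I{\left(V \right)} = \frac{V}{V} + \frac{V}{2 \cdot 2} = 1 + \frac{V}{4}$)
$o{\left(c \right)} = -2 + \frac{c}{5} + \frac{c^{2}}{5}$ ($o{\left(c \right)} = - \frac{8}{5} + \frac{\left(-2 + c^{2}\right) + c}{5} = - \frac{8}{5} + \frac{-2 + c + c^{2}}{5} = - \frac{8}{5} + \left(- \frac{2}{5} + \frac{c}{5} + \frac{c^{2}}{5}\right) = -2 + \frac{c}{5} + \frac{c^{2}}{5}$)
$\frac{1}{o{\left(I{\left(16 \right)} \right)} + 42329} = \frac{1}{\left(-2 + \frac{1 + \frac{1}{4} \cdot 16}{5} + \frac{\left(1 + \frac{1}{4} \cdot 16\right)^{2}}{5}\right) + 42329} = \frac{1}{\left(-2 + \frac{1 + 4}{5} + \frac{\left(1 + 4\right)^{2}}{5}\right) + 42329} = \frac{1}{\left(-2 + \frac{1}{5} \cdot 5 + \frac{5^{2}}{5}\right) + 42329} = \frac{1}{\left(-2 + 1 + \frac{1}{5} \cdot 25\right) + 42329} = \frac{1}{\left(-2 + 1 + 5\right) + 42329} = \frac{1}{4 + 42329} = \frac{1}{42333}$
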